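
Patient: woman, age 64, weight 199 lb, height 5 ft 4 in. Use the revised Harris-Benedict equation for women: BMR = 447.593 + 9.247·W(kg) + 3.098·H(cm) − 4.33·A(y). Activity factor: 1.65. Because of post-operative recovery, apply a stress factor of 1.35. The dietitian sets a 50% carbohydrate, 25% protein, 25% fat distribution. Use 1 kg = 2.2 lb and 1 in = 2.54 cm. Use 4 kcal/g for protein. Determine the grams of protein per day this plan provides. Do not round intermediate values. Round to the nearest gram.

Convert to metric: weight = 199 ÷ 2.2 = 90.4545 kg; height = (5×12 + 4) × 2.54 = 64 × 2.54 = 162.56 cm.
Harris-Benedict: BMR = 447.593 + 9.247(90.4545) + 3.098(162.56) − 4.33(64) = 1510.5171 kcal/day.
TEE = 1510.5171 × 1.65 = 2492.3532 kcal/day.
With stress factor 1.35: 2492.3532 × 1.35 = 3364.6768 kcal/day.
Protein energy = 25% × 3364.6768 = 841.1692 kcal.
Protein = 841.1692 ÷ 4 kcal/g = 210.2923 g.

210 g/day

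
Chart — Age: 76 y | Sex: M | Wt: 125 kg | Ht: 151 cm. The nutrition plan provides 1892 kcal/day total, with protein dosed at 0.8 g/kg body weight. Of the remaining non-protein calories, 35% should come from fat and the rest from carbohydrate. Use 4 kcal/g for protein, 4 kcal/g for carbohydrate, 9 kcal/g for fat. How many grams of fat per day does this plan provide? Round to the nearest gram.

Protein = 0.8 × 125 = 100 g → 100 × 4 = 400 kcal.
Non-protein calories = 1892 − 400 = 1492 kcal.
Fat: 35% × 1492 = 522.2 kcal; carbohydrate: 969.8 kcal.
Fat: 522.2 kcal ÷ 9 kcal/g = 58.0222 g.

58 g/day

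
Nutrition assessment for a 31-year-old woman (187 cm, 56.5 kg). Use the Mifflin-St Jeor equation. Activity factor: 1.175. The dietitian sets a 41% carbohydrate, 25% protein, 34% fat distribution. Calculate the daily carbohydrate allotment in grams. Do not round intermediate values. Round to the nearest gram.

171 g/day

Mifflin-St Jeor (female): BMR = 10(56.5) + 6.25(187) − 5(31) − 161 = 565 + 1168.75 − 155 − 161 = 1417.75 kcal/day.
TEE = 1417.75 × 1.175 = 1665.8563 kcal/day.
Carbohydrate energy = 41% × 1665.8563 = 683.0011 kcal.
Carbohydrate = 683.0011 ÷ 4 kcal/g = 170.7503 g.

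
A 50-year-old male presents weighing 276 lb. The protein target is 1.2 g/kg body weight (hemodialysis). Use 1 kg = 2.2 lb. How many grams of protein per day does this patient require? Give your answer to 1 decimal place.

150.5 g/day

Weight in kg = 276 ÷ 2.2 = 125.4545 kg.
Protein = 1.2 g/kg × 125.4545 kg = 150.5455 g/day.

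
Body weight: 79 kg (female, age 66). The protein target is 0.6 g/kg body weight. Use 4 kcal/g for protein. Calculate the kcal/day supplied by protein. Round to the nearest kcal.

190 kcal/day

Protein = 0.6 g/kg × 79 kg = 47.4 g/day.
Protein energy = 47.4 g × 4 kcal/g = 189.6 kcal/day.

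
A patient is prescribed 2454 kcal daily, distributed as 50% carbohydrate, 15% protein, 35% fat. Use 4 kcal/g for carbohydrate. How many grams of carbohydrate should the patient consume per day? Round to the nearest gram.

Carbohydrate energy = 50% × 2454 = 1227 kcal.
At 4 kcal/g: 1227 ÷ 4 = 306.75 g.

307 g/day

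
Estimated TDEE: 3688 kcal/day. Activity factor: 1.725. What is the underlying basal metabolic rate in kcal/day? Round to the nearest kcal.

2138 kcal/day

BMR = TEE ÷ activity factor = 3688 ÷ 1.725 = 2137.971 kcal/day.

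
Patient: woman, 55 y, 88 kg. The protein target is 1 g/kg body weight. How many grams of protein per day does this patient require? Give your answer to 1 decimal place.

Protein = 1 g/kg × 88 kg = 88 g/day.

88.0 g/day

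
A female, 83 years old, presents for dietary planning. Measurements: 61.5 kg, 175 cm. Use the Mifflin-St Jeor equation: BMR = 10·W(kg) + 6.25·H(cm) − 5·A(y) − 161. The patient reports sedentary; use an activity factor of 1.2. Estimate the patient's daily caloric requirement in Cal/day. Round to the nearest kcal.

1359 Cal/day

Mifflin-St Jeor (female): BMR = 10(61.5) + 6.25(175) − 5(83) − 161 = 615 + 1093.75 − 415 − 161 = 1132.75 kcal/day.
TEE = BMR × activity factor = 1132.75 × 1.2 = 1359.3 kcal/day.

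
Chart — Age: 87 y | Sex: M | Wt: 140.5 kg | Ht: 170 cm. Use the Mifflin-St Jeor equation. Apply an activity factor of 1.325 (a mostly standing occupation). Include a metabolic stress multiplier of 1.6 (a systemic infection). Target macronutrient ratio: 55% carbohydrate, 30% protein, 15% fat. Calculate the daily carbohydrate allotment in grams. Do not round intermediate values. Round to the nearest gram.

594 g/day

Mifflin-St Jeor (male): BMR = 10(140.5) + 6.25(170) − 5(87) + 5 = 1405 + 1062.5 − 435 + 5 = 2037.5 kcal/day.
TEE = 2037.5 × 1.325 = 2699.6875 kcal/day.
With stress factor 1.6: 2699.6875 × 1.6 = 4319.5 kcal/day.
Carbohydrate energy = 55% × 4319.5 = 2375.725 kcal.
Carbohydrate = 2375.725 ÷ 4 kcal/g = 593.9313 g.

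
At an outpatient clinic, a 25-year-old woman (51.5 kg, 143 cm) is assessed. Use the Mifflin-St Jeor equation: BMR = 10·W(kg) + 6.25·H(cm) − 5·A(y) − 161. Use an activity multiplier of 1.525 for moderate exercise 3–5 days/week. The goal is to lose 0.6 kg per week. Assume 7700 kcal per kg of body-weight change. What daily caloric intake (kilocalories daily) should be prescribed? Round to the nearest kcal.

1052 kilocalories daily

Mifflin-St Jeor (female): BMR = 10(51.5) + 6.25(143) − 5(25) − 161 = 515 + 893.75 − 125 − 161 = 1122.75 kcal/day.
TEE = 1122.75 × 1.525 = 1712.1938 kcal/day.
Required daily deficit = 0.6 × 7700 ÷ 7 = 660 kcal/day.
Target intake = 1712.1938 − 660 = 1052.1938 kcal/day.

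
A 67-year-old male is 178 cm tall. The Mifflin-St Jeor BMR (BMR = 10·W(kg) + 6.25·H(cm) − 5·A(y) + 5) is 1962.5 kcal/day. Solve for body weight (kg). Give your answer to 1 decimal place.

1962.5 = 10·W + 6.25(178) − 5(67) + 5
10·W = 1962.5 − 782.5 = 1180, so W = 118 kg.

118.0 kg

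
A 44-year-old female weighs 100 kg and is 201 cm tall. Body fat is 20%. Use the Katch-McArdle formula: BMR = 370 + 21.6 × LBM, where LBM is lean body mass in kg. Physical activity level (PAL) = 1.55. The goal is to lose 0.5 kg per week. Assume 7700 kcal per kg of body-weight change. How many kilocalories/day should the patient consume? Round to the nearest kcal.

LBM = 100 × (1 − 0.2) = 80 kg. Katch-McArdle: BMR = 370 + 21.6 × 80 = 2098 kcal/day.
TEE = 2098 × 1.55 = 3251.9 kcal/day.
Required daily deficit = 0.5 × 7700 ÷ 7 = 550 kcal/day.
Target intake = 3251.9 − 550 = 2701.9 kcal/day.

2702 kilocalories/day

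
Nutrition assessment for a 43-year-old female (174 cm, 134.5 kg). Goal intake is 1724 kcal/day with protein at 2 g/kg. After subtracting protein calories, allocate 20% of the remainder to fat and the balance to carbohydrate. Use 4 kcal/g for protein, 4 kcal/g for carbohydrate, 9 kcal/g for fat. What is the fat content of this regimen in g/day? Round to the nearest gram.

Protein = 2 × 134.5 = 269 g → 269 × 4 = 1076 kcal.
Non-protein calories = 1724 − 1076 = 648 kcal.
Fat: 20% × 648 = 129.6 kcal; carbohydrate: 518.4 kcal.
Fat: 129.6 kcal ÷ 9 kcal/g = 14.4 g.

14 g/day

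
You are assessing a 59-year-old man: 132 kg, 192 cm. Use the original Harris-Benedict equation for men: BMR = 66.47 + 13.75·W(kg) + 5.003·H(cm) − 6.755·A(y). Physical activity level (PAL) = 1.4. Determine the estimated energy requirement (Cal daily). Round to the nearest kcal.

Harris-Benedict: BMR = 66.47 + 13.75(132) + 5.003(192) − 6.755(59) = 2443.501 kcal/day.
TEE = BMR × activity factor = 2443.501 × 1.4 = 3420.9014 kcal/day.

3421 Cal daily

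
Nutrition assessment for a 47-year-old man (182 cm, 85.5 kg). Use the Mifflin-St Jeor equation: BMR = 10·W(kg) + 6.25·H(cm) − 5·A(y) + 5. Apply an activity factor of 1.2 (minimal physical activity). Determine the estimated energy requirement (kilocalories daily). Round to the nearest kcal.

2115 kilocalories daily

Mifflin-St Jeor (male): BMR = 10(85.5) + 6.25(182) − 5(47) + 5 = 855 + 1137.5 − 235 + 5 = 1762.5 kcal/day.
TEE = BMR × activity factor = 1762.5 × 1.2 = 2115 kcal/day.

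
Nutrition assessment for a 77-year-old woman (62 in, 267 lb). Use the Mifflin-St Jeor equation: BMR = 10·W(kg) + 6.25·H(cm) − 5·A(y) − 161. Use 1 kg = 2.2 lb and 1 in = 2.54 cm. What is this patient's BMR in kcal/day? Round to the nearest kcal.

1652 kcal/day

Convert to metric: weight = 267 ÷ 2.2 = 121.3636 kg; height = 62 × 2.54 = 157.48 cm.
Mifflin-St Jeor (female): BMR = 10(121.3636) + 6.25(157.48) − 5(77) − 161 = 1213.6364 + 984.25 − 385 − 161 = 1651.8864 kcal/day.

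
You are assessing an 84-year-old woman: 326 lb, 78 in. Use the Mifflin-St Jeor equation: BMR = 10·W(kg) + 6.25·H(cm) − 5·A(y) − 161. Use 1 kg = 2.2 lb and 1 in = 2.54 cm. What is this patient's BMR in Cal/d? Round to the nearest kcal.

2139 Cal/d

Convert to metric: weight = 326 ÷ 2.2 = 148.1818 kg; height = 78 × 2.54 = 198.12 cm.
Mifflin-St Jeor (female): BMR = 10(148.1818) + 6.25(198.12) − 5(84) − 161 = 1481.8182 + 1238.25 − 420 − 161 = 2139.0682 kcal/day.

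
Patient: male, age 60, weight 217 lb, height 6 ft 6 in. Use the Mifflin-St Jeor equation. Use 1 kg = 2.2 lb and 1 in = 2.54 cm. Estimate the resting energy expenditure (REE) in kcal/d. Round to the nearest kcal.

1930 kcal/d

Convert to metric: weight = 217 ÷ 2.2 = 98.6364 kg; height = (6×12 + 6) × 2.54 = 78 × 2.54 = 198.12 cm.
Mifflin-St Jeor (male): BMR = 10(98.6364) + 6.25(198.12) − 5(60) + 5 = 986.3636 + 1238.25 − 300 + 5 = 1929.6136 kcal/day.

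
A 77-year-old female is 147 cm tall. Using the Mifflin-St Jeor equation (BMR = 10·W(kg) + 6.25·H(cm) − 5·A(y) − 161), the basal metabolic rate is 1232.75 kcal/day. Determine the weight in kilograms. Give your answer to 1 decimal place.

1232.75 = 10·W + 6.25(147) − 5(77) − 161
10·W = 1232.75 − 372.75 = 860, so W = 86 kg.

86.0 kg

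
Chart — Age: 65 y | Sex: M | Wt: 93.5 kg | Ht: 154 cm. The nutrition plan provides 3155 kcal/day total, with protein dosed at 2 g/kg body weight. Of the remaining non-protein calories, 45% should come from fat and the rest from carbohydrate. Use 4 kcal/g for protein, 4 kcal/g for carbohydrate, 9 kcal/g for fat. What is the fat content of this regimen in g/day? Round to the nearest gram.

Protein = 2 × 93.5 = 187 g → 187 × 4 = 748 kcal.
Non-protein calories = 3155 − 748 = 2407 kcal.
Fat: 45% × 2407 = 1083.15 kcal; carbohydrate: 1323.85 kcal.
Fat: 1083.15 kcal ÷ 9 kcal/g = 120.35 g.

120 g/day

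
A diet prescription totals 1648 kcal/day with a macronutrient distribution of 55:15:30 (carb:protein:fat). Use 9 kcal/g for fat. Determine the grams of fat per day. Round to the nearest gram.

55 g/day

Fat energy = 30% × 1648 = 494.4 kcal.
At 9 kcal/g: 494.4 ÷ 9 = 54.9333 g.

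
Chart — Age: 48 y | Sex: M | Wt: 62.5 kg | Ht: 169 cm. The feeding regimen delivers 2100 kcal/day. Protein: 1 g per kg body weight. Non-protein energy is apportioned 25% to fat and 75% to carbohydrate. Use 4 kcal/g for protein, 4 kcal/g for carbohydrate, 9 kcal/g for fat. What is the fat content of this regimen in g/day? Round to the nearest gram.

Protein = 1 × 62.5 = 62.5 g → 62.5 × 4 = 250 kcal.
Non-protein calories = 2100 − 250 = 1850 kcal.
Fat: 25% × 1850 = 462.5 kcal; carbohydrate: 1387.5 kcal.
Fat: 462.5 kcal ÷ 9 kcal/g = 51.3889 g.

51 g/day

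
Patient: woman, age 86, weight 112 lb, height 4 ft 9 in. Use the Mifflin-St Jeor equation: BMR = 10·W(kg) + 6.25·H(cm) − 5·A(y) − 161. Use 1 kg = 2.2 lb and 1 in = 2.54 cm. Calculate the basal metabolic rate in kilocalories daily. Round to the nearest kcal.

Convert to metric: weight = 112 ÷ 2.2 = 50.9091 kg; height = (4×12 + 9) × 2.54 = 57 × 2.54 = 144.78 cm.
Mifflin-St Jeor (female): BMR = 10(50.9091) + 6.25(144.78) − 5(86) − 161 = 509.0909 + 904.875 − 430 − 161 = 822.9659 kcal/day.

823 kilocalories daily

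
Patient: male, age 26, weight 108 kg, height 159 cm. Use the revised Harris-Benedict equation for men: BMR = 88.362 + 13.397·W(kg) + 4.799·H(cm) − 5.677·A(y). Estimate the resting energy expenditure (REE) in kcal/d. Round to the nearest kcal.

2151 kcal/d

Harris-Benedict: BMR = 88.362 + 13.397(108) + 4.799(159) − 5.677(26) = 2150.677 kcal/day.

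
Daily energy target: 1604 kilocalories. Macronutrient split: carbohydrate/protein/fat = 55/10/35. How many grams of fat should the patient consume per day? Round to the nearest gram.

62 g/day

Fat energy = 35% × 1604 = 561.4 kcal.
At 9 kcal/g: 561.4 ÷ 9 = 62.3778 g.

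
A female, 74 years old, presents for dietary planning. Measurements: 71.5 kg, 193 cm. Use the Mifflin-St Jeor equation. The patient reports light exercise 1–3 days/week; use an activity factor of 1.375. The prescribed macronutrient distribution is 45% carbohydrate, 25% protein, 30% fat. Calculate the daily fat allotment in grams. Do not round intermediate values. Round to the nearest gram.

Mifflin-St Jeor (female): BMR = 10(71.5) + 6.25(193) − 5(74) − 161 = 715 + 1206.25 − 370 − 161 = 1390.25 kcal/day.
TEE = 1390.25 × 1.375 = 1911.5938 kcal/day.
Fat energy = 30% × 1911.5938 = 573.4781 kcal.
Fat = 573.4781 ÷ 9 kcal/g = 63.7198 g.

64 g/day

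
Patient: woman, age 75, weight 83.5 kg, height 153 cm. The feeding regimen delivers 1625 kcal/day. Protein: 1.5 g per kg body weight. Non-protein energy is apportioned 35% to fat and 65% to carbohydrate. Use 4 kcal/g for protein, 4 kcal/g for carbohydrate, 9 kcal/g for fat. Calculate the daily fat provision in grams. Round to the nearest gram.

44 g/day

Protein = 1.5 × 83.5 = 125.25 g → 125.25 × 4 = 501 kcal.
Non-protein calories = 1625 − 501 = 1124 kcal.
Fat: 35% × 1124 = 393.4 kcal; carbohydrate: 730.6 kcal.
Fat: 393.4 kcal ÷ 9 kcal/g = 43.7111 g.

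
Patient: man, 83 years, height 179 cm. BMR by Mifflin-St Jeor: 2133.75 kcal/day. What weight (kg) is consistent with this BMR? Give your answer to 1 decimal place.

2133.75 = 10·W + 6.25(179) − 5(83) + 5
10·W = 2133.75 − 708.75 = 1425, so W = 142.5 kg.

142.5 kg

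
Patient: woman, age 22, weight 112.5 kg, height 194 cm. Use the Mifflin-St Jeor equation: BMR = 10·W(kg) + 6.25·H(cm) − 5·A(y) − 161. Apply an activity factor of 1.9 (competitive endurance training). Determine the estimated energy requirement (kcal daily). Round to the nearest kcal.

Mifflin-St Jeor (female): BMR = 10(112.5) + 6.25(194) − 5(22) − 161 = 1125 + 1212.5 − 110 − 161 = 2066.5 kcal/day.
TEE = BMR × activity factor = 2066.5 × 1.9 = 3926.35 kcal/day.

3926 kcal daily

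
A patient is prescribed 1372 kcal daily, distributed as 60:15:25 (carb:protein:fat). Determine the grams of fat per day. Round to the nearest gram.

38 g/day

Fat energy = 25% × 1372 = 343 kcal.
At 9 kcal/g: 343 ÷ 9 = 38.1111 g.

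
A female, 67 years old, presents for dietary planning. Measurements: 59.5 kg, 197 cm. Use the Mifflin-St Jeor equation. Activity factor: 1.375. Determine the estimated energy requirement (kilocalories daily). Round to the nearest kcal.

1829 kilocalories daily

Mifflin-St Jeor (female): BMR = 10(59.5) + 6.25(197) − 5(67) − 161 = 595 + 1231.25 − 335 − 161 = 1330.25 kcal/day.
TEE = BMR × activity factor = 1330.25 × 1.375 = 1829.0938 kcal/day.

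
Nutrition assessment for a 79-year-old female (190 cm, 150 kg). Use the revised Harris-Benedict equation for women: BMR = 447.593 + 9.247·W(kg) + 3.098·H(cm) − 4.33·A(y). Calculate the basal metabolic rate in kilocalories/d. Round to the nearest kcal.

Harris-Benedict: BMR = 447.593 + 9.247(150) + 3.098(190) − 4.33(79) = 2081.193 kcal/day.

2081 kilocalories/d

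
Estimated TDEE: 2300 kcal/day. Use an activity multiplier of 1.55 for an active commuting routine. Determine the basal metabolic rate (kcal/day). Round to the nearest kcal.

1484 kcal/day

BMR = TEE ÷ activity factor = 2300 ÷ 1.55 = 1483.871 kcal/day.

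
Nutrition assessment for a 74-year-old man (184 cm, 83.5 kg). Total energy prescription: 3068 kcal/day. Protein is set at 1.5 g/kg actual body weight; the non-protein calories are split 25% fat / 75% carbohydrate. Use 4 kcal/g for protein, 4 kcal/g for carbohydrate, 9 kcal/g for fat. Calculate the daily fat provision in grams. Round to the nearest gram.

Protein = 1.5 × 83.5 = 125.25 g → 125.25 × 4 = 501 kcal.
Non-protein calories = 3068 − 501 = 2567 kcal.
Fat: 25% × 2567 = 641.75 kcal; carbohydrate: 1925.25 kcal.
Fat: 641.75 kcal ÷ 9 kcal/g = 71.3056 g.

71 g/day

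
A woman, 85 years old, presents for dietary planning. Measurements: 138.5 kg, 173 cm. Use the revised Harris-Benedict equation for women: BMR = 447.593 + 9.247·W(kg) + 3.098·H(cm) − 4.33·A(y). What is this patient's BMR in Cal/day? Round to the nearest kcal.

1896 Cal/day

Harris-Benedict: BMR = 447.593 + 9.247(138.5) + 3.098(173) − 4.33(85) = 1896.2065 kcal/day.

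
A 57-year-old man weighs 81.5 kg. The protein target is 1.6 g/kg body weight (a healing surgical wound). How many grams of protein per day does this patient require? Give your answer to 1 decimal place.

Protein = 1.6 g/kg × 81.5 kg = 130.4 g/day.

130.4 g/day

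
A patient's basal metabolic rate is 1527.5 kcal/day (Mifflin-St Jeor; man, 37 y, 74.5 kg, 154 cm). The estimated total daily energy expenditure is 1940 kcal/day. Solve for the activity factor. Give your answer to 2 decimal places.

Activity factor = TEE ÷ BMR = 1940 ÷ 1527.5 = 1.27.

1.27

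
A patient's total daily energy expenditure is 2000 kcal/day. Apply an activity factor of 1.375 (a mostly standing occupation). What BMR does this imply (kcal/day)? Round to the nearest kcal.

1455 kcal/day

BMR = TEE ÷ activity factor = 2000 ÷ 1.375 = 1454.5455 kcal/day.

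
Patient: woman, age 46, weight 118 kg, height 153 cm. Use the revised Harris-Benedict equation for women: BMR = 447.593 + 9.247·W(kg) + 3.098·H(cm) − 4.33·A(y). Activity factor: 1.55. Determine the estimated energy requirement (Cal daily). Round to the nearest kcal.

2811 Cal daily

Harris-Benedict: BMR = 447.593 + 9.247(118) + 3.098(153) − 4.33(46) = 1813.553 kcal/day.
TEE = BMR × activity factor = 1813.553 × 1.55 = 2811.0072 kcal/day.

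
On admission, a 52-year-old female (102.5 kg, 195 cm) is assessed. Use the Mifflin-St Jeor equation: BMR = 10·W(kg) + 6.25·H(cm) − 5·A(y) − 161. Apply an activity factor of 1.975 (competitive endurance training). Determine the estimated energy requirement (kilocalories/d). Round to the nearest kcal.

Mifflin-St Jeor (female): BMR = 10(102.5) + 6.25(195) − 5(52) − 161 = 1025 + 1218.75 − 260 − 161 = 1822.75 kcal/day.
TEE = BMR × activity factor = 1822.75 × 1.975 = 3599.9313 kcal/day.

3600 kilocalories/d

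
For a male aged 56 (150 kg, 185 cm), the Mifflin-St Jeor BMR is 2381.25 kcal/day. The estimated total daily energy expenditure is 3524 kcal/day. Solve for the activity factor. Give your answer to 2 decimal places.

1.48

Activity factor = TEE ÷ BMR = 3524 ÷ 2381.25 = 1.48.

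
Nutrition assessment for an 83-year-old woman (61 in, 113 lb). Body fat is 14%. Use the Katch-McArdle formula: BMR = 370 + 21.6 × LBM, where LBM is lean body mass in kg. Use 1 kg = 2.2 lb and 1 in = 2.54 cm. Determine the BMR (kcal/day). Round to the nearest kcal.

1324 kcal/day

Convert to metric: weight = 113 ÷ 2.2 = 51.3636 kg; height = 61 × 2.54 = 154.94 cm.
LBM = 51.3636 × (1 − 0.14) = 44.1727 kg. Katch-McArdle: BMR = 370 + 21.6 × 44.1727 = 1324.1309 kcal/day.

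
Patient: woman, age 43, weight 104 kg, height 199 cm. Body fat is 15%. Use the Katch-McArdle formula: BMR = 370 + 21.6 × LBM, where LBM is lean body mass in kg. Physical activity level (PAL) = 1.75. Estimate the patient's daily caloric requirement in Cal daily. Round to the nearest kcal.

LBM = 104 × (1 − 0.15) = 88.4 kg. Katch-McArdle: BMR = 370 + 21.6 × 88.4 = 2279.44 kcal/day.
TEE = BMR × activity factor = 2279.44 × 1.75 = 3989.02 kcal/day.

3989 Cal daily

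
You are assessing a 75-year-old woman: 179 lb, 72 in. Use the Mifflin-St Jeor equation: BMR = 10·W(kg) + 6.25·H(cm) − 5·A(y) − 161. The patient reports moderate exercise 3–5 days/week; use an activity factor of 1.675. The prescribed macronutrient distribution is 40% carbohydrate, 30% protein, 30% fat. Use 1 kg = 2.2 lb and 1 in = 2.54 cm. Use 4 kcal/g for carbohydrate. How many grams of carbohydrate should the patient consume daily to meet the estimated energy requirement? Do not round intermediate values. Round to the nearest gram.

238 g/day

Convert to metric: weight = 179 ÷ 2.2 = 81.3636 kg; height = 72 × 2.54 = 182.88 cm.
Mifflin-St Jeor (female): BMR = 10(81.3636) + 6.25(182.88) − 5(75) − 161 = 813.6364 + 1143 − 375 − 161 = 1420.6364 kcal/day.
TEE = 1420.6364 × 1.675 = 2379.5659 kcal/day.
Carbohydrate energy = 40% × 2379.5659 = 951.8264 kcal.
Carbohydrate = 951.8264 ÷ 4 kcal/g = 237.9566 g.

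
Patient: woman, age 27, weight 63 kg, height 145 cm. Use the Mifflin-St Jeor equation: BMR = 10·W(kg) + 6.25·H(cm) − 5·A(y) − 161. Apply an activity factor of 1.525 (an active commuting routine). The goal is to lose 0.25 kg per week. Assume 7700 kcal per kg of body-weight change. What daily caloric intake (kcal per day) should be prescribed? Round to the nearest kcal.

1616 kcal per day

Mifflin-St Jeor (female): BMR = 10(63) + 6.25(145) − 5(27) − 161 = 630 + 906.25 − 135 − 161 = 1240.25 kcal/day.
TEE = 1240.25 × 1.525 = 1891.3813 kcal/day.
Required daily deficit = 0.25 × 7700 ÷ 7 = 275 kcal/day.
Target intake = 1891.3813 − 275 = 1616.3813 kcal/day.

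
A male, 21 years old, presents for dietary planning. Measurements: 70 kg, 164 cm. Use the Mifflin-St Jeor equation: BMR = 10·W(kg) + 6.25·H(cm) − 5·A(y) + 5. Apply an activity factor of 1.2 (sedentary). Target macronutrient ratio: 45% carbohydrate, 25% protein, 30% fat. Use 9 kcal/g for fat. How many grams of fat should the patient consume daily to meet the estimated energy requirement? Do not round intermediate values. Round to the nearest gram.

65 g/day

Mifflin-St Jeor (male): BMR = 10(70) + 6.25(164) − 5(21) + 5 = 700 + 1025 − 105 + 5 = 1625 kcal/day.
TEE = 1625 × 1.2 = 1950 kcal/day.
Fat energy = 30% × 1950 = 585 kcal.
Fat = 585 ÷ 9 kcal/g = 65 g.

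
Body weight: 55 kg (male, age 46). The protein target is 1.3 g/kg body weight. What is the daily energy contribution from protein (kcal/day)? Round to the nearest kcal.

286 kcal/day

Protein = 1.3 g/kg × 55 kg = 71.5 g/day.
Protein energy = 71.5 g × 4 kcal/g = 286 kcal/day.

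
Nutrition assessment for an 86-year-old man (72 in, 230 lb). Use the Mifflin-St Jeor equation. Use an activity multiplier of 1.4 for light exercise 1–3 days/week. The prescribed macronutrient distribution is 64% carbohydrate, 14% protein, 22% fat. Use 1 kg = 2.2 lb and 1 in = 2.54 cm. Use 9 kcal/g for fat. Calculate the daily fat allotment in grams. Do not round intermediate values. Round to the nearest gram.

60 g/day

Convert to metric: weight = 230 ÷ 2.2 = 104.5455 kg; height = 72 × 2.54 = 182.88 cm.
Mifflin-St Jeor (male): BMR = 10(104.5455) + 6.25(182.88) − 5(86) + 5 = 1045.4545 + 1143 − 430 + 5 = 1763.4545 kcal/day.
TEE = 1763.4545 × 1.4 = 2468.8364 kcal/day.
Fat energy = 22% × 2468.8364 = 543.144 kcal.
Fat = 543.144 ÷ 9 kcal/g = 60.3493 g.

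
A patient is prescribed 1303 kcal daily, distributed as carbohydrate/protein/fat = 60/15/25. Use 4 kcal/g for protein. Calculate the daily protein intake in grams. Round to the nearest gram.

Protein energy = 15% × 1303 = 195.45 kcal.
At 4 kcal/g: 195.45 ÷ 4 = 48.8625 g.

49 g/day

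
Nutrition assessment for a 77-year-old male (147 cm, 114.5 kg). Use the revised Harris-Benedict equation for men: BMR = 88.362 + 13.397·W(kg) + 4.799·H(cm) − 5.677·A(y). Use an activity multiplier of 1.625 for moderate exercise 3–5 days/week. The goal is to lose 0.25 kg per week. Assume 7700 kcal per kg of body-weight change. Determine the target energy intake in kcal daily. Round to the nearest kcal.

2797 kcal daily

Harris-Benedict: BMR = 88.362 + 13.397(114.5) + 4.799(147) − 5.677(77) = 1890.6425 kcal/day.
TEE = 1890.6425 × 1.625 = 3072.2941 kcal/day.
Required daily deficit = 0.25 × 7700 ÷ 7 = 275 kcal/day.
Target intake = 3072.2941 − 275 = 2797.2941 kcal/day.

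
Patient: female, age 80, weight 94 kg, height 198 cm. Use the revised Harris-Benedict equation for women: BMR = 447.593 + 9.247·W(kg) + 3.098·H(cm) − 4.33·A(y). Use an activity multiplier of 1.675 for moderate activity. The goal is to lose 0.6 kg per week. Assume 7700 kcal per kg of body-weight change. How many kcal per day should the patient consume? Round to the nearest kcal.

1993 kcal per day

Harris-Benedict: BMR = 447.593 + 9.247(94) + 3.098(198) − 4.33(80) = 1583.815 kcal/day.
TEE = 1583.815 × 1.675 = 2652.8901 kcal/day.
Required daily deficit = 0.6 × 7700 ÷ 7 = 660 kcal/day.
Target intake = 2652.8901 − 660 = 1992.8901 kcal/day.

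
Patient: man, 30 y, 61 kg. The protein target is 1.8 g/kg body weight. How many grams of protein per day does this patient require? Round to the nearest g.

Protein = 1.8 g/kg × 61 kg = 109.8 g/day.

110 g/day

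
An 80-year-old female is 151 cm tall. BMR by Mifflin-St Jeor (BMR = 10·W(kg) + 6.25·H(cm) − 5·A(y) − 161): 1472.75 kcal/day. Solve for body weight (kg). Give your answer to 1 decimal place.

1472.75 = 10·W + 6.25(151) − 5(80) − 161
10·W = 1472.75 − 382.75 = 1090, so W = 109 kg.

109.0 kg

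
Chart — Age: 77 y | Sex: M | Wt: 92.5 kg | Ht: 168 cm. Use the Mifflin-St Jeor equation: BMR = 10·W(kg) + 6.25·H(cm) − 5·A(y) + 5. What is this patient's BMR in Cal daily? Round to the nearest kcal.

1595 Cal daily

Mifflin-St Jeor (male): BMR = 10(92.5) + 6.25(168) − 5(77) + 5 = 925 + 1050 − 385 + 5 = 1595 kcal/day.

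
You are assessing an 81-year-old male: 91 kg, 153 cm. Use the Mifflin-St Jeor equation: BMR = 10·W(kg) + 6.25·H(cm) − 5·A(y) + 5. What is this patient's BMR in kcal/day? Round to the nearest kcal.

Mifflin-St Jeor (male): BMR = 10(91) + 6.25(153) − 5(81) + 5 = 910 + 956.25 − 405 + 5 = 1466.25 kcal/day.

1466 kcal/day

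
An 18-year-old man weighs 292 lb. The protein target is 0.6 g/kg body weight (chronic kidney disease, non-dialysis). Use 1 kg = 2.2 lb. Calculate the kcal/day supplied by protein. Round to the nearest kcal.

Weight in kg = 292 ÷ 2.2 = 132.7273 kg.
Protein = 0.6 g/kg × 132.7273 kg = 79.6364 g/day.
Protein energy = 79.6364 g × 4 kcal/g = 318.5455 kcal/day.

319 kcal/day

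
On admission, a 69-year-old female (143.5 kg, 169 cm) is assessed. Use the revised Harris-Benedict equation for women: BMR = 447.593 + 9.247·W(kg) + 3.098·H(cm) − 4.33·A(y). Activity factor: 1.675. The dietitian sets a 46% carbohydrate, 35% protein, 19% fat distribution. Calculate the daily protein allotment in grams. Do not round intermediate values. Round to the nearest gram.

293 g/day

Harris-Benedict: BMR = 447.593 + 9.247(143.5) + 3.098(169) − 4.33(69) = 1999.3295 kcal/day.
TEE = 1999.3295 × 1.675 = 3348.8769 kcal/day.
Protein energy = 35% × 3348.8769 = 1172.1069 kcal.
Protein = 1172.1069 ÷ 4 kcal/g = 293.0267 g.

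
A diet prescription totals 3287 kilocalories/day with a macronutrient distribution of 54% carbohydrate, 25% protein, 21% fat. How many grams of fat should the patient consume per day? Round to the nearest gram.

77 g/day

Fat energy = 21% × 3287 = 690.27 kcal.
At 9 kcal/g: 690.27 ÷ 9 = 76.6967 g.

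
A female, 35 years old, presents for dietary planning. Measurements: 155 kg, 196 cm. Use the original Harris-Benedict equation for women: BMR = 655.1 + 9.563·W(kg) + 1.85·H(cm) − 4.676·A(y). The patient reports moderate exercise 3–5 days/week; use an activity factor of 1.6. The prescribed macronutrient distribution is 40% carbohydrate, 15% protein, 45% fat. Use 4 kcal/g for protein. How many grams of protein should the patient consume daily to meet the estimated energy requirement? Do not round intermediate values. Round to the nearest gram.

Harris-Benedict: BMR = 655.1 + 9.563(155) + 1.85(196) − 4.676(35) = 2336.305 kcal/day.
TEE = 2336.305 × 1.6 = 3738.088 kcal/day.
Protein energy = 15% × 3738.088 = 560.7132 kcal.
Protein = 560.7132 ÷ 4 kcal/g = 140.1783 g.

140 g/day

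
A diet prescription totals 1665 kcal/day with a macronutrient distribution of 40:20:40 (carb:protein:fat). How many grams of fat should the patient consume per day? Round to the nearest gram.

74 g/day

Fat energy = 40% × 1665 = 666 kcal.
At 9 kcal/g: 666 ÷ 9 = 74 g.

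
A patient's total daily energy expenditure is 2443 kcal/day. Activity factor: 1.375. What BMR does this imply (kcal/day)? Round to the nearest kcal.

BMR = TEE ÷ activity factor = 2443 ÷ 1.375 = 1776.7273 kcal/day.

1777 kcal/day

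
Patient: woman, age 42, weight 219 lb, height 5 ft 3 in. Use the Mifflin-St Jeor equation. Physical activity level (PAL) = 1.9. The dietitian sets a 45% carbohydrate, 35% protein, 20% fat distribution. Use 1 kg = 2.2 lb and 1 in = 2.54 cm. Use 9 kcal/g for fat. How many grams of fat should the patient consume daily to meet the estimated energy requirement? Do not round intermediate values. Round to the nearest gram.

Convert to metric: weight = 219 ÷ 2.2 = 99.5455 kg; height = (5×12 + 3) × 2.54 = 63 × 2.54 = 160.02 cm.
Mifflin-St Jeor (female): BMR = 10(99.5455) + 6.25(160.02) − 5(42) − 161 = 995.4545 + 1000.125 − 210 − 161 = 1624.5795 kcal/day.
TEE = 1624.5795 × 1.9 = 3086.7011 kcal/day.
Fat energy = 20% × 3086.7011 = 617.3402 kcal.
Fat = 617.3402 ÷ 9 kcal/g = 68.5934 g.

69 g/day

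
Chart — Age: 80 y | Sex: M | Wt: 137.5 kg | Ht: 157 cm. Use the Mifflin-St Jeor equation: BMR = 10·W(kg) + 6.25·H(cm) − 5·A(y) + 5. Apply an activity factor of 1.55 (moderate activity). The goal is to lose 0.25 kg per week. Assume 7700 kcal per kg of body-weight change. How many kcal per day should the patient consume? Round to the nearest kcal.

2765 kcal per day

Mifflin-St Jeor (male): BMR = 10(137.5) + 6.25(157) − 5(80) + 5 = 1375 + 981.25 − 400 + 5 = 1961.25 kcal/day.
TEE = 1961.25 × 1.55 = 3039.9375 kcal/day.
Required daily deficit = 0.25 × 7700 ÷ 7 = 275 kcal/day.
Target intake = 3039.9375 − 275 = 2764.9375 kcal/day.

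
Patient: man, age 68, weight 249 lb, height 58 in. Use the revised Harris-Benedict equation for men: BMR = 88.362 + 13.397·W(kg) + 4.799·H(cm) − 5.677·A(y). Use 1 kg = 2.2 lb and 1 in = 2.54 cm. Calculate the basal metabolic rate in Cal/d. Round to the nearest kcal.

Convert to metric: weight = 249 ÷ 2.2 = 113.1818 kg; height = 58 × 2.54 = 147.32 cm.
Harris-Benedict: BMR = 88.362 + 13.397(113.1818) + 4.799(147.32) − 5.677(68) = 1925.6115 kcal/day.

1926 Cal/d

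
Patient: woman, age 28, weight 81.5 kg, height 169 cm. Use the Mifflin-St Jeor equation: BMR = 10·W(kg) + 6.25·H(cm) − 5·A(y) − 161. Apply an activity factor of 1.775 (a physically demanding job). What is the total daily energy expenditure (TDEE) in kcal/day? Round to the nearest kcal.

2787 kcal/day

Mifflin-St Jeor (female): BMR = 10(81.5) + 6.25(169) − 5(28) − 161 = 815 + 1056.25 − 140 − 161 = 1570.25 kcal/day.
TEE = BMR × activity factor = 1570.25 × 1.775 = 2787.1938 kcal/day.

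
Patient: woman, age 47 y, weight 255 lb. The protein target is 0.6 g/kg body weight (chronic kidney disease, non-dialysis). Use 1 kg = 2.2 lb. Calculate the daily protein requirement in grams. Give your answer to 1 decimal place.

Weight in kg = 255 ÷ 2.2 = 115.9091 kg.
Protein = 0.6 g/kg × 115.9091 kg = 69.5455 g/day.

69.5 g/day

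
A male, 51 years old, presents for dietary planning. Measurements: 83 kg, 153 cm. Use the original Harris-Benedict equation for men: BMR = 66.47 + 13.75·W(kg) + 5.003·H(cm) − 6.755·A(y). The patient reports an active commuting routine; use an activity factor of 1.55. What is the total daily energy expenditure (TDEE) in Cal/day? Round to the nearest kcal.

2524 Cal/day

Harris-Benedict: BMR = 66.47 + 13.75(83) + 5.003(153) − 6.755(51) = 1628.674 kcal/day.
TEE = BMR × activity factor = 1628.674 × 1.55 = 2524.4447 kcal/day.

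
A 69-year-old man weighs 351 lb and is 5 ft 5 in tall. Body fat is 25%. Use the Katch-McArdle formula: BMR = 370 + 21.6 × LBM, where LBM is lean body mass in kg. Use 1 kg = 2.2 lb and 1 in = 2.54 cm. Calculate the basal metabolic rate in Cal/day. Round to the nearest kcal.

2955 Cal/day

Convert to metric: weight = 351 ÷ 2.2 = 159.5455 kg; height = (5×12 + 5) × 2.54 = 65 × 2.54 = 165.1 cm.
LBM = 159.5455 × (1 − 0.25) = 119.6591 kg. Katch-McArdle: BMR = 370 + 21.6 × 119.6591 = 2954.6364 kcal/day.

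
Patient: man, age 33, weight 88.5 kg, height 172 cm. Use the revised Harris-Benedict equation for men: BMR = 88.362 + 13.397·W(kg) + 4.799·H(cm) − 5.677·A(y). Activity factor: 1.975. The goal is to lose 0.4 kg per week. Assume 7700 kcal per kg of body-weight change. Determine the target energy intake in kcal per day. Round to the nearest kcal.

3336 kcal per day

Harris-Benedict: BMR = 88.362 + 13.397(88.5) + 4.799(172) − 5.677(33) = 1912.0835 kcal/day.
TEE = 1912.0835 × 1.975 = 3776.3649 kcal/day.
Required daily deficit = 0.4 × 7700 ÷ 7 = 440 kcal/day.
Target intake = 3776.3649 − 440 = 3336.3649 kcal/day.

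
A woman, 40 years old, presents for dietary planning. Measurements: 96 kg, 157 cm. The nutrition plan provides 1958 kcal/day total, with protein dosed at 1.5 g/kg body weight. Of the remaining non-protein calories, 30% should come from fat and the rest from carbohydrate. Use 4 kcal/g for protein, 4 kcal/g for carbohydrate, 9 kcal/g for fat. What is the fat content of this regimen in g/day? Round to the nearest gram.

Protein = 1.5 × 96 = 144 g → 144 × 4 = 576 kcal.
Non-protein calories = 1958 − 576 = 1382 kcal.
Fat: 30% × 1382 = 414.6 kcal; carbohydrate: 967.4 kcal.
Fat: 414.6 kcal ÷ 9 kcal/g = 46.0667 g.

46 g/day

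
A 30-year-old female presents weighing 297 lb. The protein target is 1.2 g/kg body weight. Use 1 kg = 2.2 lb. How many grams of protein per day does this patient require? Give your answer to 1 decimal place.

162.0 g/day

Weight in kg = 297 ÷ 2.2 = 135 kg.
Protein = 1.2 g/kg × 135 kg = 162 g/day.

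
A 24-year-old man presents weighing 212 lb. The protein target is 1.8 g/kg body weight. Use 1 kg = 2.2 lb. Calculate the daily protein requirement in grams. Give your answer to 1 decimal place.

173.5 g/day

Weight in kg = 212 ÷ 2.2 = 96.3636 kg.
Protein = 1.8 g/kg × 96.3636 kg = 173.4545 g/day.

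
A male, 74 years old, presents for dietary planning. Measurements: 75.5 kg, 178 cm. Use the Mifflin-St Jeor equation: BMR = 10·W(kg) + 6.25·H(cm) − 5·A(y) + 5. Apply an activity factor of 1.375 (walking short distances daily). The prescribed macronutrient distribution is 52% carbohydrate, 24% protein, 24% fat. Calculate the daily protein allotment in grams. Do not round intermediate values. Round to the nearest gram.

124 g/day

Mifflin-St Jeor (male): BMR = 10(75.5) + 6.25(178) − 5(74) + 5 = 755 + 1112.5 − 370 + 5 = 1502.5 kcal/day.
TEE = 1502.5 × 1.375 = 2065.9375 kcal/day.
Protein energy = 24% × 2065.9375 = 495.825 kcal.
Protein = 495.825 ÷ 4 kcal/g = 123.9563 g.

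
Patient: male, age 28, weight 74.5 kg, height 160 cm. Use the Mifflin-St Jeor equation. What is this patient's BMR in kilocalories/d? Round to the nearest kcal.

Mifflin-St Jeor (male): BMR = 10(74.5) + 6.25(160) − 5(28) + 5 = 745 + 1000 − 140 + 5 = 1610 kcal/day.

1610 kilocalories/d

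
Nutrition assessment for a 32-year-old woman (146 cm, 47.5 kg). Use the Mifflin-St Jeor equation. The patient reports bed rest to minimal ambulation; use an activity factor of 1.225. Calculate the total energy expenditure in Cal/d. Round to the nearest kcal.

1306 Cal/d

Mifflin-St Jeor (female): BMR = 10(47.5) + 6.25(146) − 5(32) − 161 = 475 + 912.5 − 160 − 161 = 1066.5 kcal/day.
TEE = BMR × activity factor = 1066.5 × 1.225 = 1306.4625 kcal/day.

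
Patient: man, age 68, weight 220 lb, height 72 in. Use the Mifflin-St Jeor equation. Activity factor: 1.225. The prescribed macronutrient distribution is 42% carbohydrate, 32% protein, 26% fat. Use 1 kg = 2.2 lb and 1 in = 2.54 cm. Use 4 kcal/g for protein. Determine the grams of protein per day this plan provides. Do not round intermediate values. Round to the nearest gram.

177 g/day

Convert to metric: weight = 220 ÷ 2.2 = 100 kg; height = 72 × 2.54 = 182.88 cm.
Mifflin-St Jeor (male): BMR = 10(100) + 6.25(182.88) − 5(68) + 5 = 1000 + 1143 − 340 + 5 = 1808 kcal/day.
TEE = 1808 × 1.225 = 2214.8 kcal/day.
Protein energy = 32% × 2214.8 = 708.736 kcal.
Protein = 708.736 ÷ 4 kcal/g = 177.184 g.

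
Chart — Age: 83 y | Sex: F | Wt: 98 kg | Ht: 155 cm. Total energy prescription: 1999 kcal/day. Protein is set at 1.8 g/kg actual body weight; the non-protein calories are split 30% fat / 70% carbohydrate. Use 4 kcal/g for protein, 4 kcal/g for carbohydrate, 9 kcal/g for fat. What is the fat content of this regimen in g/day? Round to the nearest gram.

Protein = 1.8 × 98 = 176.4 g → 176.4 × 4 = 705.6 kcal.
Non-protein calories = 1999 − 705.6 = 1293.4 kcal.
Fat: 30% × 1293.4 = 388.02 kcal; carbohydrate: 905.38 kcal.
Fat: 388.02 kcal ÷ 9 kcal/g = 43.1133 g.

43 g/day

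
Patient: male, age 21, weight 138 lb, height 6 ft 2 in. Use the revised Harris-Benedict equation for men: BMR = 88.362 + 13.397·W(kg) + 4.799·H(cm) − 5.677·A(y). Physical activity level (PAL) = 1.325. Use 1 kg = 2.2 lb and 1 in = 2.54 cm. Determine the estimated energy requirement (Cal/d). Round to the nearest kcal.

Convert to metric: weight = 138 ÷ 2.2 = 62.7273 kg; height = (6×12 + 2) × 2.54 = 74 × 2.54 = 187.96 cm.
Harris-Benedict: BMR = 88.362 + 13.397(62.7273) + 4.799(187.96) − 5.677(21) = 1711.5223 kcal/day.
TEE = BMR × activity factor = 1711.5223 × 1.325 = 2267.7671 kcal/day.

2268 Cal/d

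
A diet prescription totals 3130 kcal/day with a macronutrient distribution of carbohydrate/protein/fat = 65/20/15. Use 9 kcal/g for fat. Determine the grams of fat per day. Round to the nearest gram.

Fat energy = 15% × 3130 = 469.5 kcal.
At 9 kcal/g: 469.5 ÷ 9 = 52.1667 g.

52 g/day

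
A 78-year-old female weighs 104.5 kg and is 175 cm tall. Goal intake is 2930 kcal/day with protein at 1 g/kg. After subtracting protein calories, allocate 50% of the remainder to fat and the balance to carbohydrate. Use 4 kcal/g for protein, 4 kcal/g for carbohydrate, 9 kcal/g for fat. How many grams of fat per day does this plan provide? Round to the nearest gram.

140 g/day

Protein = 1 × 104.5 = 104.5 g → 104.5 × 4 = 418 kcal.
Non-protein calories = 2930 − 418 = 2512 kcal.
Fat: 50% × 2512 = 1256 kcal; carbohydrate: 1256 kcal.
Fat: 1256 kcal ÷ 9 kcal/g = 139.5556 g.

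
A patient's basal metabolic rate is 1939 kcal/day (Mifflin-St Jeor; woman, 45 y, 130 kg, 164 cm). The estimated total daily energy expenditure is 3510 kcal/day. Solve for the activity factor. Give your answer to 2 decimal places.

1.81

Activity factor = TEE ÷ BMR = 3510 ÷ 1939 = 1.81.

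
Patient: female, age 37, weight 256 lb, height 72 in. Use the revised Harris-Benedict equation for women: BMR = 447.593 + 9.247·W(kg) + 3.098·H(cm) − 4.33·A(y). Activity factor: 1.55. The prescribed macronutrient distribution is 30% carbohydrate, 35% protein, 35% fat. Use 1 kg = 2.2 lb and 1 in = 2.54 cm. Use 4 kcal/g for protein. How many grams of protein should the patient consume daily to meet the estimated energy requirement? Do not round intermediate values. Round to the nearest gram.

Convert to metric: weight = 256 ÷ 2.2 = 116.3636 kg; height = 72 × 2.54 = 182.88 cm.
Harris-Benedict: BMR = 447.593 + 9.247(116.3636) + 3.098(182.88) − 4.33(37) = 1929.9598 kcal/day.
TEE = 1929.9598 × 1.55 = 2991.4377 kcal/day.
Protein energy = 35% × 2991.4377 = 1047.0032 kcal.
Protein = 1047.0032 ÷ 4 kcal/g = 261.7508 g.

262 g/day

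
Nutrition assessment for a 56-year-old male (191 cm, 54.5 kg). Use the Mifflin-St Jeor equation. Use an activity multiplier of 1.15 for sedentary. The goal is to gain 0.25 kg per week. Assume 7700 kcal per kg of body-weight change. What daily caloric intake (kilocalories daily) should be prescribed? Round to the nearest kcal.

Mifflin-St Jeor (male): BMR = 10(54.5) + 6.25(191) − 5(56) + 5 = 545 + 1193.75 − 280 + 5 = 1463.75 kcal/day.
TEE = 1463.75 × 1.15 = 1683.3125 kcal/day.
Required daily surplus = 0.25 × 7700 ÷ 7 = 275 kcal/day.
Target intake = 1683.3125 + 275 = 1958.3125 kcal/day.

1958 kilocalories daily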